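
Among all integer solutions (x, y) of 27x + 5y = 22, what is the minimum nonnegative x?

gcd(27, 5):
  27 = 5×5 + 2
  5 = 2×2 + 1
  2 = 2×1
so gcd(27, 5) = 1.
1 divides 22, so solutions exist.
Back-substitute for Bézout coefficients:
  1 = 5 - 2×2
  ... = 27×(-2) + 5×(11)
Scale by 22/1 = 22: (x₀, y₀) = (-44, 242).
General solution: x = -44 + 5t, y = 242 - 27t for integer t.
x ≥ 0: smallest is -44 mod 5 = 1 (at t = 9), with y = -1.

1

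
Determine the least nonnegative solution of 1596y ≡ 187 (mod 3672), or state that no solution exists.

gcd(3672, 1596):
  3672 = 2·1596 + 480
  1596 = 3·480 + 156
  480 = 3·156 + 12
  156 = 13·12
so gcd(3672, 1596) = 12.
12 does not divide 187, so the congruence has no solution.

no solution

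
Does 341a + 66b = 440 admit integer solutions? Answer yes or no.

gcd(341, 66):
  341 = 5·66 + 11
  66 = 6·11
so gcd(341, 66) = 11.
11 divides 440, so integer solutions exist.

yes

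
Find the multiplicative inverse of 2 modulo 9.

gcd(9, 2):
  9 = 4*2 + 1
  2 = 2*1
so gcd(9, 2) = 1.
Back-substitute for Bézout coefficients:
  1 = 9 - 4*2
  ... = 2*(-4) + 9*(1)
So 2*-4 ≡ 1 (mod 9), and -4 mod 9 = 5.

5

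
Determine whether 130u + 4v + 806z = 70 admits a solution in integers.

yes

gcd(130, 4) = 2  (130 = 32×4 + 2, 4 = 2×2).
gcd(2, 806) = 2.
2 divides 70, so integer solutions exist.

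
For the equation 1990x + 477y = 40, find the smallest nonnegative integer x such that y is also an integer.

gcd(1990, 477) = 1.
1 divides 40, so solutions exist.
By Bézout, 1990·(64) + 477·(-267) = 1.
Scale by 40/1 = 40: (x₀, y₀) = (2560, -10680).
General solution: x = 2560 + 477t, y = -10680 - 1990t for integer t.
x ≥ 0: smallest is 2560 mod 477 = 175 (at t = -5), with y = -730.

175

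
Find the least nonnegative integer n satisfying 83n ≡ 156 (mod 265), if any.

37

gcd(265, 83) = 1.
1 divides 156, so solutions exist.
By Bézout, 83×(-83) + 265×(26) = 1.
So 83×(-83) ≡ 1 (mod 265); multiply by 156: n ≡ -12948 (mod 265).
Smallest nonnegative: n = -12948 mod 265 = 37.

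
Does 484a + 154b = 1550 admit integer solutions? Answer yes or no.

gcd(484, 154) = 22.
22 does not divide 1550 (remainder 10), so no integer solutions.

no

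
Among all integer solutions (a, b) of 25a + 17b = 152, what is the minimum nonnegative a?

gcd(25, 17) = 1.
1 divides 152, so solutions exist.
By Bézout, 25*(-2) + 17*(3) = 1.
Scale by 152/1 = 152: (a₀, b₀) = (-304, 456).
General solution: a = -304 + 17t, b = 456 - 25t for integer t.
a ≥ 0: smallest is -304 mod 17 = 2 (at t = 18), with b = 6.

2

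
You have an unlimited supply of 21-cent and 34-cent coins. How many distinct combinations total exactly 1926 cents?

Need nonnegative integers with 21j + 34k = 1926.
gcd(21, 34) = 1, and 21·(13) + 34·(-8) = 1.
So (j₀, k₀) = (25038, -15408); general j = 25038 + 34t, k = -15408 - 21t.
j ≥ 0 ⇒ t ≥ -736; k ≥ 0 ⇒ t ≤ -734. That's 3 values of t.

3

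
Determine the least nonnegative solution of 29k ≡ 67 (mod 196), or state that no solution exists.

gcd(196, 29) = 1  (196 = 6*29 + 22, 29 = 1*22 + 7, 22 = 3*7 + 1, 7 = 7*1).
1 divides 67, so solutions exist.
Back-substituting, 29*(-27) + 196*(4) = 1.
So 29*(-27) ≡ 1 (mod 196); multiply by 67: k ≡ -1809 (mod 196).
Smallest nonnegative: k = -1809 mod 196 = 151.

151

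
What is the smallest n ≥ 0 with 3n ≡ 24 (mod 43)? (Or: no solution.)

8

gcd(43, 3) = 1.
1 divides 24, so solutions exist.
By Bézout, 3×(-14) + 43×(1) = 1.
So 3×(-14) ≡ 1 (mod 43); multiply by 24: n ≡ -336 (mod 43).
Smallest nonnegative: n = -336 mod 43 = 8.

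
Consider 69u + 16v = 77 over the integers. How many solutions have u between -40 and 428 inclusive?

gcd(69, 16):
  69 = 4×16 + 5
  16 = 3×5 + 1
  5 = 5×1
so gcd(69, 16) = 1.
Back-substitute for Bézout coefficients:
  1 = 16 - 3×5
  ... = 69×(-3) + 16×(13)
Scale by 77: particular solution (-231, 1001); reduce u mod 16: (9, -34).
General solution: u = 9 + 16t, v = -34 - 69t for integer t.
-40 ≤ 9 + 16t ≤ 428 gives t ∈ [-3, 26], which is 30 values.

30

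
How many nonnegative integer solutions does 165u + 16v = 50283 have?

19

gcd(165, 16) = 1  (165 = 10×16 + 5, 16 = 3×5 + 1, 5 = 5×1).
Back-substituting, 165×(-3) + 16×(31) = 1.
Scale by 50283: one solution is (-150849, 1558773). Reduce u mod 16: (15, 2988).
General: u = 15 + 16t, v = 2988 - 165t.
u ≥ 0 ⇒ t ≥ 0; v ≥ 0 ⇒ t ≤ 18. So t ∈ [0, 18]: 19 solutions.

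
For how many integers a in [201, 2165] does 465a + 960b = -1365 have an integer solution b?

gcd(960, 465) = 15  (960 = 2·465 + 30, 465 = 15·30 + 15, 30 = 2·15).
Back-substituting, 465·(31) + 960·(-15) = 15.
Scale by -91: particular solution (-2821, 1365); reduce a mod 64: (59, -30).
General solution: a = 59 + 64t, b = -30 - 31t for integer t.
201 ≤ 59 + 64t ≤ 2165 gives t ∈ [3, 32], which is 30 values.

30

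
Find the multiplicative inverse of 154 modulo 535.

469

gcd(535, 154) = 1.
By Bézout, 154·(-66) + 535·(19) = 1.
So 154·-66 ≡ 1 (mod 535), and -66 mod 535 = 469.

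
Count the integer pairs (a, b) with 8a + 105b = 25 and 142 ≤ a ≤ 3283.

30

gcd(105, 8) = 1.
By Bézout, 8×(-13) + 105×(1) = 1.
Particular solution: (95, -7).
General solution: a = 95 + 105t, b = -7 - 8t for integer t.
142 ≤ 95 + 105t ≤ 3283 gives t ∈ [1, 30], which is 30 values.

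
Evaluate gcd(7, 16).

1

gcd(16, 7):
  16 = 2*7 + 2
  7 = 3*2 + 1
  2 = 2*1
so gcd(16, 7) = 1.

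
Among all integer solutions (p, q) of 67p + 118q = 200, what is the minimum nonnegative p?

84

gcd(118, 67):
  118 = 1*67 + 51
  67 = 1*51 + 16
  51 = 3*16 + 3
  16 = 5*3 + 1
  3 = 3*1
so gcd(118, 67) = 1.
1 divides 200, so solutions exist.
Back-substitute for Bézout coefficients:
  1 = 16 - 5*3
  ... = 67*(37) + 118*(-21)
Scale by 200/1 = 200: (p₀, q₀) = (7400, -4200).
General solution: p = 7400 + 118t, q = -4200 - 67t for integer t.
p ≥ 0: smallest is 7400 mod 118 = 84 (at t = -62), with q = -46.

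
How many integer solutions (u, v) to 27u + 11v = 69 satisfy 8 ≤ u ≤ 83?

7

gcd(27, 11) = 1  (27 = 2·11 + 5, 11 = 2·5 + 1, 5 = 5·1).
Back-substituting, 27·(-2) + 11·(5) = 1.
Scale by 69: particular solution (-138, 345); reduce u mod 11: (5, -6).
General solution: u = 5 + 11t, v = -6 - 27t for integer t.
8 ≤ 5 + 11t ≤ 83 gives t ∈ [1, 7], which is 7 values.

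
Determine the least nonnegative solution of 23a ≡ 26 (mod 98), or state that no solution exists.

48

gcd(98, 23) = 1.
1 divides 26, so solutions exist.
By Bézout, 23×(-17) + 98×(4) = 1.
So 23×(-17) ≡ 1 (mod 98); multiply by 26: a ≡ -442 (mod 98).
Smallest nonnegative: a = -442 mod 98 = 48.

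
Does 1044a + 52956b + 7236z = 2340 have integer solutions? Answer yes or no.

yes

gcd(52956, 1044) = 36.
gcd(36, 7236) = 36.
36 divides 2340, so integer solutions exist.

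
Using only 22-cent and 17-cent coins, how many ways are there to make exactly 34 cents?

1

Need nonnegative integers with 22j + 17k = 34.
gcd(22, 17) = 1, and 22·(7) + 17·(-9) = 1.
So (j₀, k₀) = (238, -306); general j = 238 + 17t, k = -306 - 22t.
j ≥ 0 ⇒ t ≥ -14; k ≥ 0 ⇒ t ≤ -14. That's 1 value of t.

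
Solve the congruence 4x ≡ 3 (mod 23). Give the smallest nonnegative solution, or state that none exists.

18

gcd(23, 4) = 1  (23 = 5×4 + 3, 4 = 1×3 + 1, 3 = 3×1).
1 divides 3, so solutions exist.
Back-substituting, 4×(6) + 23×(-1) = 1.
So 4×(6) ≡ 1 (mod 23); multiply by 3: x ≡ 18 (mod 23).
Smallest nonnegative: x = 18 mod 23 = 18.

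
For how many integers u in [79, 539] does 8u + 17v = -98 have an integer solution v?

27

gcd(17, 8) = 1.
By Bézout, 8·(-2) + 17·(1) = 1.
Particular solution: (9, -10).
General solution: u = 9 + 17t, v = -10 - 8t for integer t.
79 ≤ 9 + 17t ≤ 539 gives t ∈ [5, 31], which is 27 values.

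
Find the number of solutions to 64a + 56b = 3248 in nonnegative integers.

gcd(64, 56) = 8.
By Bézout, 64·(1) + 56·(-1) = 8.
One solution: (0, 58).
General: a = 0 + 7t, b = 58 - 8t.
a ≥ 0 ⇒ t ≥ 0; b ≥ 0 ⇒ t ≤ 7. So t ∈ [0, 7]: 8 solutions.

8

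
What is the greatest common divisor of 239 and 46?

1

gcd(239, 46):
  239 = 5·46 + 9
  46 = 5·9 + 1
  9 = 9·1
so gcd(239, 46) = 1.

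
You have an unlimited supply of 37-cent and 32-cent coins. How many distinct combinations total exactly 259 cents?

1

Need nonnegative integers with 37j + 32k = 259.
gcd(37, 32) = 1, and 37·(13) + 32·(-15) = 1.
So (j₀, k₀) = (3367, -3885); general j = 3367 + 32t, k = -3885 - 37t.
j ≥ 0 ⇒ t ≥ -105; k ≥ 0 ⇒ t ≤ -105. That's 1 value of t.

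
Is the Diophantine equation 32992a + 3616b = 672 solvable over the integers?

yes

gcd(32992, 3616):
  32992 = 9·3616 + 448
  3616 = 8·448 + 32
  448 = 14·32
so gcd(32992, 3616) = 32.
32 divides 672, so integer solutions exist.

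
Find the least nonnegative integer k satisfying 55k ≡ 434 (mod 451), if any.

gcd(451, 55):
  451 = 8*55 + 11
  55 = 5*11
so gcd(451, 55) = 11.
11 does not divide 434, so the congruence has no solution.

no solution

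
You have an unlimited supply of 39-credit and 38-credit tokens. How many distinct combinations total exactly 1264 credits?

1

Need nonnegative integers with 39j + 38k = 1264.
gcd(39, 38) = 1, and 39·(1) + 38·(-1) = 1.
So (j₀, k₀) = (1264, -1264); general j = 1264 + 38t, k = -1264 - 39t.
j ≥ 0 ⇒ t ≥ -33; k ≥ 0 ⇒ t ≤ -33. That's 1 value of t.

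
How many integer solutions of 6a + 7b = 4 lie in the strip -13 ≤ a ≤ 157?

25

gcd(7, 6) = 1.
By Bézout, 6·(-1) + 7·(1) = 1.
Particular solution: (3, -2).
General solution: a = 3 + 7t, b = -2 - 6t for integer t.
-13 ≤ 3 + 7t ≤ 157 gives t ∈ [-2, 22], which is 25 values.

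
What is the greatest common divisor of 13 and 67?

1

gcd(67, 13) = 1  (67 = 5×13 + 2, 13 = 6×2 + 1, 2 = 2×1).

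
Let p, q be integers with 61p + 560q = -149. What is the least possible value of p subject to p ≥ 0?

gcd(560, 61) = 1  (560 = 9·61 + 11, 61 = 5·11 + 6, 11 = 1·6 + 5, 6 = 1·5 + 1, 5 = 5·1).
1 divides -149, so solutions exist.
Back-substituting, 61·(101) + 560·(-11) = 1.
Scale by -149/1 = -149: (p₀, q₀) = (-15049, 1639).
General solution: p = -15049 + 560t, q = 1639 - 61t for integer t.
p ≥ 0: smallest is -15049 mod 560 = 71 (at t = 27), with q = -8.

71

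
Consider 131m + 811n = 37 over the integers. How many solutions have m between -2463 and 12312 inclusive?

19

gcd(811, 131):
  811 = 6×131 + 25
  131 = 5×25 + 6
  25 = 4×6 + 1
  6 = 6×1
so gcd(811, 131) = 1.
Back-substitute for Bézout coefficients:
  1 = 25 - 4×6
  ... = 131×(-130) + 811×(21)
Scale by 37: particular solution (-4810, 777); reduce m mod 811: (56, -9).
General solution: m = 56 + 811t, n = -9 - 131t for integer t.
-2463 ≤ 56 + 811t ≤ 12312 gives t ∈ [-3, 15], which is 19 values.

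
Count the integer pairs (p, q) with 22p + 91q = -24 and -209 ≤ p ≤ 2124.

gcd(91, 22) = 1.
By Bézout, 22×(29) + 91×(-7) = 1.
Particular solution: (32, -8).
General solution: p = 32 + 91t, q = -8 - 22t for integer t.
-209 ≤ 32 + 91t ≤ 2124 gives t ∈ [-2, 22], which is 25 values.

25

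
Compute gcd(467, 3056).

gcd(3056, 467):
  3056 = 6·467 + 254
  467 = 1·254 + 213
  254 = 1·213 + 41
  213 = 5·41 + 8
  41 = 5·8 + 1
  8 = 8·1
so gcd(3056, 467) = 1.

1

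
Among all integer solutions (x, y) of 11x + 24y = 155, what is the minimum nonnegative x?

1

gcd(24, 11):
  24 = 2×11 + 2
  11 = 5×2 + 1
  2 = 2×1
so gcd(24, 11) = 1.
1 divides 155, so solutions exist.
Back-substitute for Bézout coefficients:
  1 = 11 - 5×2
  ... = 11×(11) + 24×(-5)
Scale by 155/1 = 155: (x₀, y₀) = (1705, -775).
General solution: x = 1705 + 24t, y = -775 - 11t for integer t.
x ≥ 0: smallest is 1705 mod 24 = 1 (at t = -71), with y = 6.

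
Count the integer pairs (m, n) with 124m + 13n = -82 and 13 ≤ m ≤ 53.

gcd(124, 13) = 1  (124 = 9×13 + 7, 13 = 1×7 + 6, 7 = 1×6 + 1, 6 = 6×1).
Back-substituting, 124×(2) + 13×(-19) = 1.
Scale by -82: particular solution (-164, 1558); reduce m mod 13: (5, -54).
General solution: m = 5 + 13t, n = -54 - 124t for integer t.
13 ≤ 5 + 13t ≤ 53 gives t ∈ [1, 3], which is 3 values.

3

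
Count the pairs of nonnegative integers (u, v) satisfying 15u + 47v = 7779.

gcd(47, 15):
  47 = 3·15 + 2
  15 = 7·2 + 1
  2 = 2·1
so gcd(47, 15) = 1.
Back-substitute for Bézout coefficients:
  1 = 15 - 7·2
  ... = 15·(22) + 47·(-7)
Scale by 7779: one solution is (171138, -54453). Reduce u mod 47: (11, 162).
General: u = 11 + 47t, v = 162 - 15t.
u ≥ 0 ⇒ t ≥ 0; v ≥ 0 ⇒ t ≤ 10. So t ∈ [0, 10]: 11 solutions.

11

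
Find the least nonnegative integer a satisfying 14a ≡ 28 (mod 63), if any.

gcd(63, 14):
  63 = 4·14 + 7
  14 = 2·7
so gcd(63, 14) = 7.
7 divides 28, so solutions exist.
Back-substitute for Bézout coefficients:
  7 = 63 - 4·14
  ... = 14·(-4) + 63·(1)
So 14·(-4) ≡ 7 (mod 63); multiply by 4: a ≡ -16 (mod 9).
Smallest nonnegative: a = -16 mod 9 = 2.

2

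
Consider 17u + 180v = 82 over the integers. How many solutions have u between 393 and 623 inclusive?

1

gcd(180, 17) = 1  (180 = 10·17 + 10, 17 = 1·10 + 7, 10 = 1·7 + 3, 7 = 2·3 + 1, 3 = 3·1).
Back-substituting, 17·(53) + 180·(-5) = 1.
Scale by 82: particular solution (4346, -410); reduce u mod 180: (26, -2).
General solution: u = 26 + 180t, v = -2 - 17t for integer t.
393 ≤ 26 + 180t ≤ 623 gives t ∈ [3, 3], which is 1 value.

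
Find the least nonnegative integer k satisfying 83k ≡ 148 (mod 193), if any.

132

gcd(193, 83) = 1.
1 divides 148, so solutions exist.
By Bézout, 83·(-93) + 193·(40) = 1.
So 83·(-93) ≡ 1 (mod 193); multiply by 148: k ≡ -13764 (mod 193).
Smallest nonnegative: k = -13764 mod 193 = 132.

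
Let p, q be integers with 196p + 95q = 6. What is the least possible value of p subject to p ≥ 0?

1

gcd(196, 95):
  196 = 2×95 + 6
  95 = 15×6 + 5
  6 = 1×5 + 1
  5 = 5×1
so gcd(196, 95) = 1.
1 divides 6, so solutions exist.
Back-substitute for Bézout coefficients:
  1 = 6 - 1×5
  ... = 196×(16) + 95×(-33)
Scale by 6/1 = 6: (p₀, q₀) = (96, -198).
General solution: p = 96 + 95t, q = -198 - 196t for integer t.
p ≥ 0: smallest is 96 mod 95 = 1 (at t = -1), with q = -2.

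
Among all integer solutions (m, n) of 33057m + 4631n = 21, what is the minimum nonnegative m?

gcd(33057, 4631):
  33057 = 7*4631 + 640
  4631 = 7*640 + 151
  640 = 4*151 + 36
  151 = 4*36 + 7
  36 = 5*7 + 1
  7 = 7*1
so gcd(33057, 4631) = 1.
1 divides 21, so solutions exist.
Back-substitute for Bézout coefficients:
  1 = 36 - 5*7
  ... = 33057*(644) + 4631*(-4597)
Scale by 21/1 = 21: (m₀, n₀) = (13524, -96537).
General solution: m = 13524 + 4631t, n = -96537 - 33057t for integer t.
m ≥ 0: smallest is 13524 mod 4631 = 4262 (at t = -2), with n = -30423.

4262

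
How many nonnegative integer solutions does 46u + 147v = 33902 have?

6

gcd(147, 46) = 1.
By Bézout, 46*(16) + 147*(-5) = 1.
One solution: (2, 230).
General: u = 2 + 147t, v = 230 - 46t.
u ≥ 0 ⇒ t ≥ 0; v ≥ 0 ⇒ t ≤ 5. So t ∈ [0, 5]: 6 solutions.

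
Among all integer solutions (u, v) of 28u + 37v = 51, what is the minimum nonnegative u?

19

gcd(37, 28):
  37 = 1·28 + 9
  28 = 3·9 + 1
  9 = 9·1
so gcd(37, 28) = 1.
1 divides 51, so solutions exist.
Back-substitute for Bézout coefficients:
  1 = 28 - 3·9
  ... = 28·(4) + 37·(-3)
Scale by 51/1 = 51: (u₀, v₀) = (204, -153).
General solution: u = 204 + 37t, v = -153 - 28t for integer t.
u ≥ 0: smallest is 204 mod 37 = 19 (at t = -5), with v = -13.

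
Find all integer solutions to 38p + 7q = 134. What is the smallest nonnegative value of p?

gcd(38, 7):
  38 = 5×7 + 3
  7 = 2×3 + 1
  3 = 3×1
so gcd(38, 7) = 1.
1 divides 134, so solutions exist.
Back-substitute for Bézout coefficients:
  1 = 7 - 2×3
  ... = 38×(-2) + 7×(11)
Scale by 134/1 = 134: (p₀, q₀) = (-268, 1474).
General solution: p = -268 + 7t, q = 1474 - 38t for integer t.
p ≥ 0: smallest is -268 mod 7 = 5 (at t = 39), with q = -8.

5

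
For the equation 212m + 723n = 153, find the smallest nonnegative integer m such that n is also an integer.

618

gcd(723, 212):
  723 = 3×212 + 87
  212 = 2×87 + 38
  87 = 2×38 + 11
  38 = 3×11 + 5
  11 = 2×5 + 1
  5 = 5×1
so gcd(723, 212) = 1.
1 divides 153, so solutions exist.
Back-substitute for Bézout coefficients:
  1 = 11 - 2×5
  ... = 212×(-133) + 723×(39)
Scale by 153/1 = 153: (m₀, n₀) = (-20349, 5967).
General solution: m = -20349 + 723t, n = 5967 - 212t for integer t.
m ≥ 0: smallest is -20349 mod 723 = 618 (at t = 29), with n = -181.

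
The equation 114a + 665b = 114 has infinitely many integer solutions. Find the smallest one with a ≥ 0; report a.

gcd(665, 114) = 19  (665 = 5×114 + 95, 114 = 1×95 + 19, 95 = 5×19).
19 divides 114, so solutions exist.
Back-substituting, 114×(6) + 665×(-1) = 19.
Scale by 114/19 = 6: (a₀, b₀) = (36, -6).
General solution: a = 36 + 35t, b = -6 - 6t for integer t.
a ≥ 0: smallest is 36 mod 35 = 1 (at t = -1), with b = 0.

1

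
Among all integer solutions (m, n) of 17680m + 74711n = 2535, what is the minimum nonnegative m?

gcd(74711, 17680) = 13  (74711 = 4×17680 + 3991, 17680 = 4×3991 + 1716, 3991 = 2×1716 + 559, 1716 = 3×559 + 39, 559 = 14×39 + 13, 39 = 3×13).
13 divides 2535, so solutions exist.
Back-substituting, 17680×(-1872) + 74711×(443) = 13.
Scale by 2535/13 = 195: (m₀, n₀) = (-365040, 86385).
General solution: m = -365040 + 5747t, n = 86385 - 1360t for integer t.
m ≥ 0: smallest is -365040 mod 5747 = 2768 (at t = 64), with n = -655.

2768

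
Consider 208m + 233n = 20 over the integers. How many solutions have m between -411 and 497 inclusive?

gcd(233, 208) = 1  (233 = 1*208 + 25, 208 = 8*25 + 8, 25 = 3*8 + 1, 8 = 8*1).
Back-substituting, 208*(-28) + 233*(25) = 1.
Scale by 20: particular solution (-560, 500); reduce m mod 233: (139, -124).
General solution: m = 139 + 233t, n = -124 - 208t for integer t.
-411 ≤ 139 + 233t ≤ 497 gives t ∈ [-2, 1], which is 4 values.

4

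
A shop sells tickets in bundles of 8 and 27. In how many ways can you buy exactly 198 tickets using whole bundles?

1

Need nonnegative integers with 8j + 27k = 198.
gcd(8, 27) = 1, and 8·(-10) + 27·(3) = 1.
So (j₀, k₀) = (-1980, 594); general j = -1980 + 27t, k = 594 - 8t.
j ≥ 0 ⇒ t ≥ 74; k ≥ 0 ⇒ t ≤ 74. That's 1 value of t.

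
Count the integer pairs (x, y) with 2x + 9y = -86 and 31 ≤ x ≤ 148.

gcd(9, 2) = 1  (9 = 4·2 + 1, 2 = 2·1).
Back-substituting, 2·(-4) + 9·(1) = 1.
Scale by -86: particular solution (344, -86); reduce x mod 9: (2, -10).
General solution: x = 2 + 9t, y = -10 - 2t for integer t.
31 ≤ 2 + 9t ≤ 148 gives t ∈ [4, 16], which is 13 values.

13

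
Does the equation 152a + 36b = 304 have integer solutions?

gcd(152, 36):
  152 = 4×36 + 8
  36 = 4×8 + 4
  8 = 2×4
so gcd(152, 36) = 4.
4 divides 304, so integer solutions exist.

yes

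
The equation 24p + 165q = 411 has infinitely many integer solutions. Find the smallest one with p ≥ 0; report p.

24

gcd(165, 24) = 3.
3 divides 411, so solutions exist.
By Bézout, 24*(7) + 165*(-1) = 3.
Scale by 411/3 = 137: (p₀, q₀) = (959, -137).
General solution: p = 959 + 55t, q = -137 - 8t for integer t.
p ≥ 0: smallest is 959 mod 55 = 24 (at t = -17), with q = -1.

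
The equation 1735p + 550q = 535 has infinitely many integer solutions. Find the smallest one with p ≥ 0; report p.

gcd(1735, 550):
  1735 = 3·550 + 85
  550 = 6·85 + 40
  85 = 2·40 + 5
  40 = 8·5
so gcd(1735, 550) = 5.
5 divides 535, so solutions exist.
Back-substitute for Bézout coefficients:
  5 = 85 - 2·40
  ... = 1735·(13) + 550·(-41)
Scale by 535/5 = 107: (p₀, q₀) = (1391, -4387).
General solution: p = 1391 + 110t, q = -4387 - 347t for integer t.
p ≥ 0: smallest is 1391 mod 110 = 71 (at t = -12), with q = -223.

71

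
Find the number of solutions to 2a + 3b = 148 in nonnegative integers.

25

gcd(3, 2) = 1.
By Bézout, 2·(-1) + 3·(1) = 1.
One solution: (2, 48).
General: a = 2 + 3t, b = 48 - 2t.
a ≥ 0 ⇒ t ≥ 0; b ≥ 0 ⇒ t ≤ 24. So t ∈ [0, 24]: 25 solutions.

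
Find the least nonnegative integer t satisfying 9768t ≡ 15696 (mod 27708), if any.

342

gcd(27708, 9768):
  27708 = 2×9768 + 8172
  9768 = 1×8172 + 1596
  8172 = 5×1596 + 192
  1596 = 8×192 + 60
  192 = 3×60 + 12
  60 = 5×12
so gcd(27708, 9768) = 12.
12 divides 15696, so solutions exist.
Back-substitute for Bézout coefficients:
  12 = 192 - 3×60
  ... = 9768×(-434) + 27708×(153)
So 9768×(-434) ≡ 12 (mod 27708); multiply by 1308: t ≡ -567672 (mod 2309).
Smallest nonnegative: t = -567672 mod 2309 = 342.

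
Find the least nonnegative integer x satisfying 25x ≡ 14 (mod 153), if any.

gcd(153, 25) = 1  (153 = 6*25 + 3, 25 = 8*3 + 1, 3 = 3*1).
1 divides 14, so solutions exist.
Back-substituting, 25*(49) + 153*(-8) = 1.
So 25*(49) ≡ 1 (mod 153); multiply by 14: x ≡ 686 (mod 153).
Smallest nonnegative: x = 686 mod 153 = 74.

74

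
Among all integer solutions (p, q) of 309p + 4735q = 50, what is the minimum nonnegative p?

2360

gcd(4735, 309) = 1  (4735 = 15·309 + 100, 309 = 3·100 + 9, 100 = 11·9 + 1, 9 = 9·1).
1 divides 50, so solutions exist.
Back-substituting, 309·(-521) + 4735·(34) = 1.
Scale by 50/1 = 50: (p₀, q₀) = (-26050, 1700).
General solution: p = -26050 + 4735t, q = 1700 - 309t for integer t.
p ≥ 0: smallest is -26050 mod 4735 = 2360 (at t = 6), with q = -154.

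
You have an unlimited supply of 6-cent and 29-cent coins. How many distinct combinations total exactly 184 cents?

Need nonnegative integers with 6j + 29k = 184.
gcd(6, 29) = 1, and 6·(5) + 29·(-1) = 1.
So (j₀, k₀) = (920, -184); general j = 920 + 29t, k = -184 - 6t.
j ≥ 0 ⇒ t ≥ -31; k ≥ 0 ⇒ t ≤ -31. That's 1 value of t.

1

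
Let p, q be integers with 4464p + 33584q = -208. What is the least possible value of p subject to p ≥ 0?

15

gcd(33584, 4464) = 16.
16 divides -208, so solutions exist.
By Bézout, 4464×(-647) + 33584×(86) = 16.
Scale by -208/16 = -13: (p₀, q₀) = (8411, -1118).
General solution: p = 8411 + 2099t, q = -1118 - 279t for integer t.
p ≥ 0: smallest is 8411 mod 2099 = 15 (at t = -4), with q = -2.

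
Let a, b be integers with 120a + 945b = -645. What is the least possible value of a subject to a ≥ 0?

gcd(945, 120) = 15  (945 = 7×120 + 105, 120 = 1×105 + 15, 105 = 7×15).
15 divides -645, so solutions exist.
Back-substituting, 120×(8) + 945×(-1) = 15.
Scale by -645/15 = -43: (a₀, b₀) = (-344, 43).
General solution: a = -344 + 63t, b = 43 - 8t for integer t.
a ≥ 0: smallest is -344 mod 63 = 34 (at t = 6), with b = -5.

34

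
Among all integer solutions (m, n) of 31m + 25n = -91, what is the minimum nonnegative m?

gcd(31, 25) = 1  (31 = 1×25 + 6, 25 = 4×6 + 1, 6 = 6×1).
1 divides -91, so solutions exist.
Back-substituting, 31×(-4) + 25×(5) = 1.
Scale by -91/1 = -91: (m₀, n₀) = (364, -455).
General solution: m = 364 + 25t, n = -455 - 31t for integer t.
m ≥ 0: smallest is 364 mod 25 = 14 (at t = -14), with n = -21.

14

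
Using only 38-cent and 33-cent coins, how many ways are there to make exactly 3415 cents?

Need nonnegative integers with 38j + 33k = 3415.
gcd(38, 33) = 1, and 38·(-13) + 33·(15) = 1.
So (j₀, k₀) = (-44395, 51225); general j = -44395 + 33t, k = 51225 - 38t.
j ≥ 0 ⇒ t ≥ 1346; k ≥ 0 ⇒ t ≤ 1348. That's 3 values of t.

3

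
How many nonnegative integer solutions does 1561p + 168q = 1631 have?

gcd(1561, 168) = 7.
By Bézout, 1561*(7) + 168*(-65) = 7.
One solution: (23, -204).
General: p = 23 + 24t, q = -204 - 223t.
p ≥ 0 ⇒ t ≥ 0; q ≥ 0 ⇒ t ≤ -1. So t ∈ [0, -1]: 0 solutions.

0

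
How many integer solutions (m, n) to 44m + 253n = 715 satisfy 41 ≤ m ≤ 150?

5

gcd(253, 44):
  253 = 5×44 + 33
  44 = 1×33 + 11
  33 = 3×11
so gcd(253, 44) = 11.
Back-substitute for Bézout coefficients:
  11 = 44 - 1×33
  ... = 44×(6) + 253×(-1)
Scale by 65: particular solution (390, -65); reduce m mod 23: (22, -1).
General solution: m = 22 + 23t, n = -1 - 4t for integer t.
41 ≤ 22 + 23t ≤ 150 gives t ∈ [1, 5], which is 5 values.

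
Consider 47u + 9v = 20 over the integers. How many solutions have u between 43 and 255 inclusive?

gcd(47, 9) = 1  (47 = 5×9 + 2, 9 = 4×2 + 1, 2 = 2×1).
Back-substituting, 47×(-4) + 9×(21) = 1.
Scale by 20: particular solution (-80, 420); reduce u mod 9: (1, -3).
General solution: u = 1 + 9t, v = -3 - 47t for integer t.
43 ≤ 1 + 9t ≤ 255 gives t ∈ [5, 28], which is 24 values.

24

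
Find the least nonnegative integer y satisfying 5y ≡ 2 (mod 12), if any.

gcd(12, 5) = 1.
1 divides 2, so solutions exist.
By Bézout, 5×(5) + 12×(-2) = 1.
So 5×(5) ≡ 1 (mod 12); multiply by 2: y ≡ 10 (mod 12).
Smallest nonnegative: y = 10 mod 12 = 10.

10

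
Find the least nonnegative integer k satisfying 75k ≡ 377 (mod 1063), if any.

gcd(1063, 75) = 1.
1 divides 377, so solutions exist.
By Bézout, 75*(326) + 1063*(-23) = 1.
So 75*(326) ≡ 1 (mod 1063); multiply by 377: k ≡ 122902 (mod 1063).
Smallest nonnegative: k = 122902 mod 1063 = 657.

657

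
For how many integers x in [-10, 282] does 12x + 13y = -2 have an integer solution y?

22

gcd(13, 12) = 1  (13 = 1·12 + 1, 12 = 12·1).
Back-substituting, 12·(-1) + 13·(1) = 1.
Scale by -2: particular solution (2, -2); reduce x mod 13: (2, -2).
General solution: x = 2 + 13t, y = -2 - 12t for integer t.
-10 ≤ 2 + 13t ≤ 282 gives t ∈ [0, 21], which is 22 values.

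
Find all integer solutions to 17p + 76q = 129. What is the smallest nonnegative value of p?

21

gcd(76, 17):
  76 = 4×17 + 8
  17 = 2×8 + 1
  8 = 8×1
so gcd(76, 17) = 1.
1 divides 129, so solutions exist.
Back-substitute for Bézout coefficients:
  1 = 17 - 2×8
  ... = 17×(9) + 76×(-2)
Scale by 129/1 = 129: (p₀, q₀) = (1161, -258).
General solution: p = 1161 + 76t, q = -258 - 17t for integer t.
p ≥ 0: smallest is 1161 mod 76 = 21 (at t = -15), with q = -3.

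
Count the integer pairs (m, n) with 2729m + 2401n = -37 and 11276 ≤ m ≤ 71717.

26

gcd(2729, 2401) = 1.
By Bézout, 2729×(-183) + 2401×(208) = 1.
Particular solution: (1969, -2238).
General solution: m = 1969 + 2401t, n = -2238 - 2729t for integer t.
11276 ≤ 1969 + 2401t ≤ 71717 gives t ∈ [4, 29], which is 26 values.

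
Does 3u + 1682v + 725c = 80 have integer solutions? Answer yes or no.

gcd(1682, 3) = 1  (1682 = 560×3 + 2, 3 = 1×2 + 1, 2 = 2×1).
gcd(1, 725) = 1.
1 divides 80, so integer solutions exist.

yes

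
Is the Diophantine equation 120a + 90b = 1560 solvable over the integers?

yes

gcd(120, 90):
  120 = 1*90 + 30
  90 = 3*30
so gcd(120, 90) = 30.
30 divides 1560, so integer solutions exist.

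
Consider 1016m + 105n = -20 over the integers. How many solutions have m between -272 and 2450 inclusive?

gcd(1016, 105) = 1  (1016 = 9×105 + 71, 105 = 1×71 + 34, 71 = 2×34 + 3, 34 = 11×3 + 1, 3 = 3×1).
Back-substituting, 1016×(-34) + 105×(329) = 1.
Scale by -20: particular solution (680, -6580); reduce m mod 105: (50, -484).
General solution: m = 50 + 105t, n = -484 - 1016t for integer t.
-272 ≤ 50 + 105t ≤ 2450 gives t ∈ [-3, 22], which is 26 values.

26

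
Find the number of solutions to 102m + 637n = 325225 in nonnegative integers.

5

gcd(637, 102) = 1  (637 = 6*102 + 25, 102 = 4*25 + 2, 25 = 12*2 + 1, 2 = 2*1).
Back-substituting, 102*(-306) + 637*(49) = 1.
Scale by 325225: one solution is (-99518850, 15936025). Reduce m mod 637: (297, 463).
General: m = 297 + 637t, n = 463 - 102t.
m ≥ 0 ⇒ t ≥ 0; n ≥ 0 ⇒ t ≤ 4. So t ∈ [0, 4]: 5 solutions.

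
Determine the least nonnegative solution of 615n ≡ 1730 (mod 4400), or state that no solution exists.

382

gcd(4400, 615):
  4400 = 7·615 + 95
  615 = 6·95 + 45
  95 = 2·45 + 5
  45 = 9·5
so gcd(4400, 615) = 5.
5 divides 1730, so solutions exist.
Back-substitute for Bézout coefficients:
  5 = 95 - 2·45
  ... = 615·(-93) + 4400·(13)
So 615·(-93) ≡ 5 (mod 4400); multiply by 346: n ≡ -32178 (mod 880).
Smallest nonnegative: n = -32178 mod 880 = 382.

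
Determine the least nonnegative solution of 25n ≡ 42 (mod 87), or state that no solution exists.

gcd(87, 25):
  87 = 3*25 + 12
  25 = 2*12 + 1
  12 = 12*1
so gcd(87, 25) = 1.
1 divides 42, so solutions exist.
Back-substitute for Bézout coefficients:
  1 = 25 - 2*12
  ... = 25*(7) + 87*(-2)
So 25*(7) ≡ 1 (mod 87); multiply by 42: n ≡ 294 (mod 87).
Smallest nonnegative: n = 294 mod 87 = 33.

33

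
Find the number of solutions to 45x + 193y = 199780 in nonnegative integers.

23

gcd(193, 45):
  193 = 4·45 + 13
  45 = 3·13 + 6
  13 = 2·6 + 1
  6 = 6·1
so gcd(193, 45) = 1.
Back-substitute for Bézout coefficients:
  1 = 13 - 2·6
  ... = 45·(-30) + 193·(7)
Scale by 199780: one solution is (-5993400, 1398460). Reduce x mod 193: (22, 1030).
General: x = 22 + 193t, y = 1030 - 45t.
x ≥ 0 ⇒ t ≥ 0; y ≥ 0 ⇒ t ≤ 22. So t ∈ [0, 22]: 23 solutions.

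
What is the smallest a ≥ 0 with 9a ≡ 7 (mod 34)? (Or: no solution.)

gcd(34, 9):
  34 = 3·9 + 7
  9 = 1·7 + 2
  7 = 3·2 + 1
  2 = 2·1
so gcd(34, 9) = 1.
1 divides 7, so solutions exist.
Back-substitute for Bézout coefficients:
  1 = 7 - 3·2
  ... = 9·(-15) + 34·(4)
So 9·(-15) ≡ 1 (mod 34); multiply by 7: a ≡ -105 (mod 34).
Smallest nonnegative: a = -105 mod 34 = 31.

31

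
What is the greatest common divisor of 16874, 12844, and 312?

gcd(16874, 12844) = 26.
gcd(26, 312) = 26.

26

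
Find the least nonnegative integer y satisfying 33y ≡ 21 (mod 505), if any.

322

gcd(505, 33):
  505 = 15*33 + 10
  33 = 3*10 + 3
  10 = 3*3 + 1
  3 = 3*1
so gcd(505, 33) = 1.
1 divides 21, so solutions exist.
Back-substitute for Bézout coefficients:
  1 = 10 - 3*3
  ... = 33*(-153) + 505*(10)
So 33*(-153) ≡ 1 (mod 505); multiply by 21: y ≡ -3213 (mod 505).
Smallest nonnegative: y = -3213 mod 505 = 322.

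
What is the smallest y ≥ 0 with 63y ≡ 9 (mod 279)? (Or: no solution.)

9

gcd(279, 63):
  279 = 4*63 + 27
  63 = 2*27 + 9
  27 = 3*9
so gcd(279, 63) = 9.
9 divides 9, so solutions exist.
Back-substitute for Bézout coefficients:
  9 = 63 - 2*27
  ... = 63*(9) + 279*(-2)
So 63*(9) ≡ 9 (mod 279); multiply by 1: y ≡ 9 (mod 31).
Smallest nonnegative: y = 9 mod 31 = 9.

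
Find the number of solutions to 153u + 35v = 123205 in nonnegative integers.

gcd(153, 35) = 1.
By Bézout, 153*(-8) + 35*(35) = 1.
One solution: (30, 3389).
General: u = 30 + 35t, v = 3389 - 153t.
u ≥ 0 ⇒ t ≥ 0; v ≥ 0 ⇒ t ≤ 22. So t ∈ [0, 22]: 23 solutions.

23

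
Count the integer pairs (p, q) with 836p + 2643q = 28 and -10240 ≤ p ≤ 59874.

gcd(2643, 836) = 1.
By Bézout, 836*(509) + 2643*(-161) = 1.
Particular solution: (1037, -328).
General solution: p = 1037 + 2643t, q = -328 - 836t for integer t.
-10240 ≤ 1037 + 2643t ≤ 59874 gives t ∈ [-4, 22], which is 27 values.

27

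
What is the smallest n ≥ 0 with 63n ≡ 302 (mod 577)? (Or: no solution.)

gcd(577, 63):
  577 = 9*63 + 10
  63 = 6*10 + 3
  10 = 3*3 + 1
  3 = 3*1
so gcd(577, 63) = 1.
1 divides 302, so solutions exist.
Back-substitute for Bézout coefficients:
  1 = 10 - 3*3
  ... = 63*(-174) + 577*(19)
So 63*(-174) ≡ 1 (mod 577); multiply by 302: n ≡ -52548 (mod 577).
Smallest nonnegative: n = -52548 mod 577 = 536.

536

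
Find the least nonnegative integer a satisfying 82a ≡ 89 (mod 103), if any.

gcd(103, 82) = 1  (103 = 1*82 + 21, 82 = 3*21 + 19, 21 = 1*19 + 2, 19 = 9*2 + 1, 2 = 2*1).
1 divides 89, so solutions exist.
Back-substituting, 82*(49) + 103*(-39) = 1.
So 82*(49) ≡ 1 (mod 103); multiply by 89: a ≡ 4361 (mod 103).
Smallest nonnegative: a = 4361 mod 103 = 35.

35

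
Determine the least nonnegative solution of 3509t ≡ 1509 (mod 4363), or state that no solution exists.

gcd(4363, 3509) = 1.
1 divides 1509, so solutions exist.
By Bézout, 3509·(-516) + 4363·(415) = 1.
So 3509·(-516) ≡ 1 (mod 4363); multiply by 1509: t ≡ -778644 (mod 4363).
Smallest nonnegative: t = -778644 mod 4363 = 2333.

2333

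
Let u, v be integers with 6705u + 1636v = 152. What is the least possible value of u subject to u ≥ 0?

1200

gcd(6705, 1636):
  6705 = 4*1636 + 161
  1636 = 10*161 + 26
  161 = 6*26 + 5
  26 = 5*5 + 1
  5 = 5*1
so gcd(6705, 1636) = 1.
1 divides 152, so solutions exist.
Back-substitute for Bézout coefficients:
  1 = 26 - 5*5
  ... = 6705*(-315) + 1636*(1291)
Scale by 152/1 = 152: (u₀, v₀) = (-47880, 196232).
General solution: u = -47880 + 1636t, v = 196232 - 6705t for integer t.
u ≥ 0: smallest is -47880 mod 1636 = 1200 (at t = 30), with v = -4918.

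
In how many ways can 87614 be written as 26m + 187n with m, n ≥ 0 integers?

18

gcd(187, 26):
  187 = 7·26 + 5
  26 = 5·5 + 1
  5 = 5·1
so gcd(187, 26) = 1.
Back-substitute for Bézout coefficients:
  1 = 26 - 5·5
  ... = 26·(36) + 187·(-5)
Scale by 87614: one solution is (3154104, -438070). Reduce m mod 187: (162, 446).
General: m = 162 + 187t, n = 446 - 26t.
m ≥ 0 ⇒ t ≥ 0; n ≥ 0 ⇒ t ≤ 17. So t ∈ [0, 17]: 18 solutions.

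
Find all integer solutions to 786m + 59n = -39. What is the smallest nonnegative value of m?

gcd(786, 59):
  786 = 13*59 + 19
  59 = 3*19 + 2
  19 = 9*2 + 1
  2 = 2*1
so gcd(786, 59) = 1.
1 divides -39, so solutions exist.
Back-substitute for Bézout coefficients:
  1 = 19 - 9*2
  ... = 786*(28) + 59*(-373)
Scale by -39/1 = -39: (m₀, n₀) = (-1092, 14547).
General solution: m = -1092 + 59t, n = 14547 - 786t for integer t.
m ≥ 0: smallest is -1092 mod 59 = 29 (at t = 19), with n = -387.

29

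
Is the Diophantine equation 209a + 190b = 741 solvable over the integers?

gcd(209, 190):
  209 = 1×190 + 19
  190 = 10×19
so gcd(209, 190) = 19.
19 divides 741, so integer solutions exist.

yes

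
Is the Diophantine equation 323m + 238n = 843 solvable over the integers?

no

gcd(323, 238) = 17  (323 = 1·238 + 85, 238 = 2·85 + 68, 85 = 1·68 + 17, 68 = 4·17).
17 does not divide 843 (remainder 10), so no integer solutions.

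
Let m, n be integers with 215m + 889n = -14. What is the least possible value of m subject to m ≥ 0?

707

gcd(889, 215):
  889 = 4*215 + 29
  215 = 7*29 + 12
  29 = 2*12 + 5
  12 = 2*5 + 2
  5 = 2*2 + 1
  2 = 2*1
so gcd(889, 215) = 1.
1 divides -14, so solutions exist.
Back-substitute for Bézout coefficients:
  1 = 5 - 2*2
  ... = 215*(-368) + 889*(89)
Scale by -14/1 = -14: (m₀, n₀) = (5152, -1246).
General solution: m = 5152 + 889t, n = -1246 - 215t for integer t.
m ≥ 0: smallest is 5152 mod 889 = 707 (at t = -5), with n = -171.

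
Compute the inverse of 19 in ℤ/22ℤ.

gcd(22, 19) = 1.
By Bézout, 19·(7) + 22·(-6) = 1.
So 19·7 ≡ 1 (mod 22), and 7 mod 22 = 7.

7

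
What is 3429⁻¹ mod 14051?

gcd(14051, 3429) = 1  (14051 = 4*3429 + 335, 3429 = 10*335 + 79, 335 = 4*79 + 19, 79 = 4*19 + 3, 19 = 6*3 + 1, 3 = 3*1).
Back-substituting, 3429*(-4446) + 14051*(1085) = 1.
So 3429*-4446 ≡ 1 (mod 14051), and -4446 mod 14051 = 9605.

9605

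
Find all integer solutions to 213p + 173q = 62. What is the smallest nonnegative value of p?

114

gcd(213, 173):
  213 = 1*173 + 40
  173 = 4*40 + 13
  40 = 3*13 + 1
  13 = 13*1
so gcd(213, 173) = 1.
1 divides 62, so solutions exist.
Back-substitute for Bézout coefficients:
  1 = 40 - 3*13
  ... = 213*(13) + 173*(-16)
Scale by 62/1 = 62: (p₀, q₀) = (806, -992).
General solution: p = 806 + 173t, q = -992 - 213t for integer t.
p ≥ 0: smallest is 806 mod 173 = 114 (at t = -4), with q = -140.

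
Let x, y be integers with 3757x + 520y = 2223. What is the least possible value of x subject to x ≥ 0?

19

gcd(3757, 520) = 13  (3757 = 7·520 + 117, 520 = 4·117 + 52, 117 = 2·52 + 13, 52 = 4·13).
13 divides 2223, so solutions exist.
Back-substituting, 3757·(9) + 520·(-65) = 13.
Scale by 2223/13 = 171: (x₀, y₀) = (1539, -11115).
General solution: x = 1539 + 40t, y = -11115 - 289t for integer t.
x ≥ 0: smallest is 1539 mod 40 = 19 (at t = -38), with y = -133.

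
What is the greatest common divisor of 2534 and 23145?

1

gcd(23145, 2534):
  23145 = 9·2534 + 339
  2534 = 7·339 + 161
  339 = 2·161 + 17
  161 = 9·17 + 8
  17 = 2·8 + 1
  8 = 8·1
so gcd(23145, 2534) = 1.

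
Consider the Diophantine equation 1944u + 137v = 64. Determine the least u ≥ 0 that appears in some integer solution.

gcd(1944, 137):
  1944 = 14·137 + 26
  137 = 5·26 + 7
  26 = 3·7 + 5
  7 = 1·5 + 2
  5 = 2·2 + 1
  2 = 2·1
so gcd(1944, 137) = 1.
1 divides 64, so solutions exist.
Back-substitute for Bézout coefficients:
  1 = 5 - 2·2
  ... = 1944·(58) + 137·(-823)
Scale by 64/1 = 64: (u₀, v₀) = (3712, -52672).
General solution: u = 3712 + 137t, v = -52672 - 1944t for integer t.
u ≥ 0: smallest is 3712 mod 137 = 13 (at t = -27), with v = -184.

13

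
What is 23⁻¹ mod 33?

23

gcd(33, 23) = 1.
By Bézout, 23×(-10) + 33×(7) = 1.
So 23×-10 ≡ 1 (mod 33), and -10 mod 33 = 23.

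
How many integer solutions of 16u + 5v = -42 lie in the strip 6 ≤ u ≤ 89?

gcd(16, 5) = 1  (16 = 3·5 + 1, 5 = 5·1).
Back-substituting, 16·(1) + 5·(-3) = 1.
Scale by -42: particular solution (-42, 126); reduce u mod 5: (3, -18).
General solution: u = 3 + 5t, v = -18 - 16t for integer t.
6 ≤ 3 + 5t ≤ 89 gives t ∈ [1, 17], which is 17 values.

17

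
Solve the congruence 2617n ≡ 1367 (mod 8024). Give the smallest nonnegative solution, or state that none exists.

3223

gcd(8024, 2617) = 1  (8024 = 3*2617 + 173, 2617 = 15*173 + 22, 173 = 7*22 + 19, 22 = 1*19 + 3, 19 = 6*3 + 1, 3 = 3*1).
1 divides 1367, so solutions exist.
Back-substituting, 2617*(-2551) + 8024*(832) = 1.
So 2617*(-2551) ≡ 1 (mod 8024); multiply by 1367: n ≡ -3487217 (mod 8024).
Smallest nonnegative: n = -3487217 mod 8024 = 3223.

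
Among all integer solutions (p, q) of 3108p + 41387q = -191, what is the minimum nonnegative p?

gcd(41387, 3108) = 1  (41387 = 13×3108 + 983, 3108 = 3×983 + 159, 983 = 6×159 + 29, 159 = 5×29 + 14, 29 = 2×14 + 1, 14 = 14×1).
1 divides -191, so solutions exist.
Back-substituting, 3108×(-2863) + 41387×(215) = 1.
Scale by -191/1 = -191: (p₀, q₀) = (546833, -41065).
General solution: p = 546833 + 41387t, q = -41065 - 3108t for integer t.
p ≥ 0: smallest is 546833 mod 41387 = 8802 (at t = -13), with q = -661.

8802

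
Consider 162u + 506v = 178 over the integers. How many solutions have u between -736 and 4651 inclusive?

gcd(506, 162) = 2  (506 = 3·162 + 20, 162 = 8·20 + 2, 20 = 10·2).
Back-substituting, 162·(25) + 506·(-8) = 2.
Scale by 89: particular solution (2225, -712); reduce u mod 253: (201, -64).
General solution: u = 201 + 253t, v = -64 - 81t for integer t.
-736 ≤ 201 + 253t ≤ 4651 gives t ∈ [-3, 17], which is 21 values.

21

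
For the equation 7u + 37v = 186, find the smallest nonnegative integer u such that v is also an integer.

gcd(37, 7) = 1.
1 divides 186, so solutions exist.
By Bézout, 7·(16) + 37·(-3) = 1.
Scale by 186/1 = 186: (u₀, v₀) = (2976, -558).
General solution: u = 2976 + 37t, v = -558 - 7t for integer t.
u ≥ 0: smallest is 2976 mod 37 = 16 (at t = -80), with v = 2.

16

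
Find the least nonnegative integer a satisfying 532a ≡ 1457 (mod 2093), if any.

gcd(2093, 532) = 7  (2093 = 3×532 + 497, 532 = 1×497 + 35, 497 = 14×35 + 7, 35 = 5×7).
7 does not divide 1457, so the congruence has no solution.

no solution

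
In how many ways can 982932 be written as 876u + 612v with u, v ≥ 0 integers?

gcd(876, 612):
  876 = 1*612 + 264
  612 = 2*264 + 84
  264 = 3*84 + 12
  84 = 7*12
so gcd(876, 612) = 12.
Back-substitute for Bézout coefficients:
  12 = 264 - 3*84
  ... = 876*(7) + 612*(-10)
Scale by 81911: one solution is (573377, -819110). Reduce u mod 51: (35, 1556).
General: u = 35 + 51t, v = 1556 - 73t.
u ≥ 0 ⇒ t ≥ 0; v ≥ 0 ⇒ t ≤ 21. So t ∈ [0, 21]: 22 solutions.

22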